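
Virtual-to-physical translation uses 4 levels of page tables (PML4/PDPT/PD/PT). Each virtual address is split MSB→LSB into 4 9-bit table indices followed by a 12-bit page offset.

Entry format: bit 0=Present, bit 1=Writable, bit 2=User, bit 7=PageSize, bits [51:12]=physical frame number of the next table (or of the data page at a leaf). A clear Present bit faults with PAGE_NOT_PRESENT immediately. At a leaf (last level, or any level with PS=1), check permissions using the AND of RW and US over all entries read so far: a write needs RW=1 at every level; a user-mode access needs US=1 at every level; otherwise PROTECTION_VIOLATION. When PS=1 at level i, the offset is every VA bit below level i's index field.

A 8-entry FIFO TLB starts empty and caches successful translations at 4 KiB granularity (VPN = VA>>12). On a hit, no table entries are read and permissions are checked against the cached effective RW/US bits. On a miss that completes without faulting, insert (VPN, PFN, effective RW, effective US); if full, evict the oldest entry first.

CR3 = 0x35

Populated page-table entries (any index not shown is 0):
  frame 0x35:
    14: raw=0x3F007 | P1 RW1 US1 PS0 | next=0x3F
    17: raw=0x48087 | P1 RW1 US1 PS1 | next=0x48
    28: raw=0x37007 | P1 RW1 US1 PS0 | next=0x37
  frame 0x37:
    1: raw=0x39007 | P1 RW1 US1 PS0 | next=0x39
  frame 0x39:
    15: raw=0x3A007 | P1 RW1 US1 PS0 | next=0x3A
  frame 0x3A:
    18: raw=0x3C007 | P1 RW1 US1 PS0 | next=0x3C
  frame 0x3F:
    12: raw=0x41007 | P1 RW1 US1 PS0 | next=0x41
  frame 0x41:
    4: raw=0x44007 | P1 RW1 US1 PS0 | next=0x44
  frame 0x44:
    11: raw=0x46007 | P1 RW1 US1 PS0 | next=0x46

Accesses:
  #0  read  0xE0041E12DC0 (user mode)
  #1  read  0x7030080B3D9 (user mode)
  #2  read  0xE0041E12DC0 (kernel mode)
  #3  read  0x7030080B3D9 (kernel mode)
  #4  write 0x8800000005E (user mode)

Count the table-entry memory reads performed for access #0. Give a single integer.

Walk each access:
#0 VA=0xE0041E12DC0 (r,user):
  [0] read 0x35 idx=28: raw=0x37007 flags P=1 W=1 U=1 S=0
  [1] read 0x37 idx=1: raw=0x39007 flags P=1 W=1 U=1 S=0
  [2] read 0x39 idx=15: raw=0x3A007 flags P=1 W=1 U=1 S=0
  [3] read 0x3A idx=18: raw=0x3C007 flags P=1 W=1 U=1 S=0
  → PA=0x3CDC0  (4 entries read)
#1 VA=0x7030080B3D9 (r,user):
  [0] read 0x35 idx=14: raw=0x3F007 flags P=1 W=1 U=1 S=0
  [1] read 0x3F idx=12: raw=0x41007 flags P=1 W=1 U=1 S=0
  [2] read 0x41 idx=4: raw=0x44007 flags P=1 W=1 U=1 S=0
  [3] read 0x44 idx=11: raw=0x46007 flags P=1 W=1 U=1 S=0
  → PA=0x463D9  (4 entries read)
#2 VA=0xE0041E12DC0 (r,kernel):
  TLB hit vpn=0xE0041E12 → PA=0x3CDC0
#3 VA=0x7030080B3D9 (r,kernel):
  TLB hit vpn=0x7030080B → PA=0x463D9
#4 VA=0x8800000005E (w,user):
  [0] read 0x35 idx=17: raw=0x48087 flags P=1 W=1 U=1 S=1
  → PA=0x4805E (huge @L0)  (1 entries read)

Entries read for #0: 4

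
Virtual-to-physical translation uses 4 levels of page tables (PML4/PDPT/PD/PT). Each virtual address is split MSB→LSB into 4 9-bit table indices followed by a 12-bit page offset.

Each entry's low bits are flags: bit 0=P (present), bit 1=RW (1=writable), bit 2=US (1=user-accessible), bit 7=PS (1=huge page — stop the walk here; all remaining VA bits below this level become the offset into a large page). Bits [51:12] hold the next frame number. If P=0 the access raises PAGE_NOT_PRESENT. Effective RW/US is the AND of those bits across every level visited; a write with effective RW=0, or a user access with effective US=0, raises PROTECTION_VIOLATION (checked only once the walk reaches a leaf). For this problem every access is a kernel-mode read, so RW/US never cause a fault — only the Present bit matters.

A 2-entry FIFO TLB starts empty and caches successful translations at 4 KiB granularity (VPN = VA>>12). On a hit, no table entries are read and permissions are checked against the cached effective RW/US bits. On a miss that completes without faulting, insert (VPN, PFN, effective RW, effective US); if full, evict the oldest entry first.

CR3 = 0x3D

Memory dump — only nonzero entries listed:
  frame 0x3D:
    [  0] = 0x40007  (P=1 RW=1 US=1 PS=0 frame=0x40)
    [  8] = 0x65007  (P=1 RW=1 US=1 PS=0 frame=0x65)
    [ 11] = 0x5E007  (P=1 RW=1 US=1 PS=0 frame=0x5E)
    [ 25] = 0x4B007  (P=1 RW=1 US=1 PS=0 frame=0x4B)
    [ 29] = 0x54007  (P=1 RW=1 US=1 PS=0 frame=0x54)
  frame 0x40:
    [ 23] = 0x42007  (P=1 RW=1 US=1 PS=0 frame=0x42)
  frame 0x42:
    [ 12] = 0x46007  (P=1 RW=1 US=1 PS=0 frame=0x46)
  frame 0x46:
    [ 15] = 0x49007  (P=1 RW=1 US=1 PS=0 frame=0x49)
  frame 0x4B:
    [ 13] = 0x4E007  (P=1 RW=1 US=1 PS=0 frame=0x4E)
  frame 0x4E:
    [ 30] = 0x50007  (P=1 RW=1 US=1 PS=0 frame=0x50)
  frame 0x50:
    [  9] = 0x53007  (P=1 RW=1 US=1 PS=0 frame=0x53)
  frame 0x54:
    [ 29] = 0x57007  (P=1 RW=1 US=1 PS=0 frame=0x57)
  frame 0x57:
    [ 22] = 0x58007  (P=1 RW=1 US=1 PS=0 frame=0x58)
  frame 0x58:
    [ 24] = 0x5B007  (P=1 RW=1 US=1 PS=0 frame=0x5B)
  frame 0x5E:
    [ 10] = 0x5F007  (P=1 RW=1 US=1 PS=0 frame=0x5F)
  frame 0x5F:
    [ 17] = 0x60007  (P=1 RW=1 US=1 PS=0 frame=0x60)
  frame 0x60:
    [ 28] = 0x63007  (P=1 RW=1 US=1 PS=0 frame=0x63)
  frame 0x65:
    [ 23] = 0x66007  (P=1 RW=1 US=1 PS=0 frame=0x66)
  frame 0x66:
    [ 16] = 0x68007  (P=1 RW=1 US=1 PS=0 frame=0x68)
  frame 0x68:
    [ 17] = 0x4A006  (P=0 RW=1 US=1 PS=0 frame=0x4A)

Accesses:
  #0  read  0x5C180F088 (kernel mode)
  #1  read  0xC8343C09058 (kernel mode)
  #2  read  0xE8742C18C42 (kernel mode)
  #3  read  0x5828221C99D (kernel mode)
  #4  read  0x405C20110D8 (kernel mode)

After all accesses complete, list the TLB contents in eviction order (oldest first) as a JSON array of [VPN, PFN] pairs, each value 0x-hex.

Trace:
#0 VA=0x5C180F088 (r,kernel):
  L0: frame=0x3D idx=0 entry=0x40007 [P=1 RW=1 US=1 PS=0]
  L1: frame=0x40 idx=23 entry=0x42007 [P=1 RW=1 US=1 PS=0]
  L2: frame=0x42 idx=12 entry=0x46007 [P=1 RW=1 US=1 PS=0]
  L3: frame=0x46 idx=15 entry=0x49007 [P=1 RW=1 US=1 PS=0]
  ✓ 0x49088  — 4 lookups
#1 VA=0xC8343C09058 (r,kernel):
  L0: frame=0x3D idx=25 entry=0x4B007 [P=1 RW=1 US=1 PS=0]
  L1: frame=0x4B idx=13 entry=0x4E007 [P=1 RW=1 US=1 PS=0]
  L2: frame=0x4E idx=30 entry=0x50007 [P=1 RW=1 US=1 PS=0]
  L3: frame=0x50 idx=9 entry=0x53007 [P=1 RW=1 US=1 PS=0]
  ✓ 0x53058  — 4 lookups
#2 VA=0xE8742C18C42 (r,kernel):
  L0: frame=0x3D idx=29 entry=0x54007 [P=1 RW=1 US=1 PS=0]
  L1: frame=0x54 idx=29 entry=0x57007 [P=1 RW=1 US=1 PS=0]
  L2: frame=0x57 idx=22 entry=0x58007 [P=1 RW=1 US=1 PS=0]
  L3: frame=0x58 idx=24 entry=0x5B007 [P=1 RW=1 US=1 PS=0]
  ✓ 0x5BC42  — 4 lookups
#3 VA=0x5828221C99D (r,kernel):
  L0: frame=0x3D idx=11 entry=0x5E007 [P=1 RW=1 US=1 PS=0]
  L1: frame=0x5E idx=10 entry=0x5F007 [P=1 RW=1 US=1 PS=0]
  L2: frame=0x5F idx=17 entry=0x60007 [P=1 RW=1 US=1 PS=0]
  L3: frame=0x60 idx=28 entry=0x63007 [P=1 RW=1 US=1 PS=0]
  ✓ 0x6399D  — 4 lookups
#4 VA=0x405C20110D8 (r,kernel):
  L0: frame=0x3D idx=8 entry=0x65007 [P=1 RW=1 US=1 PS=0]
  L1: frame=0x65 idx=23 entry=0x66007 [P=1 RW=1 US=1 PS=0]
  L2: frame=0x66 idx=16 entry=0x68007 [P=1 RW=1 US=1 PS=0]
  L3: frame=0x68 idx=17 entry=0x4A006 [P=0 RW=1 US=1 PS=0]
  ✗ PAGE_NOT_PRESENT  [4 reads]

TLB: [["0xE8742C18", "0x5B"], ["0x5828221C", "0x63"]]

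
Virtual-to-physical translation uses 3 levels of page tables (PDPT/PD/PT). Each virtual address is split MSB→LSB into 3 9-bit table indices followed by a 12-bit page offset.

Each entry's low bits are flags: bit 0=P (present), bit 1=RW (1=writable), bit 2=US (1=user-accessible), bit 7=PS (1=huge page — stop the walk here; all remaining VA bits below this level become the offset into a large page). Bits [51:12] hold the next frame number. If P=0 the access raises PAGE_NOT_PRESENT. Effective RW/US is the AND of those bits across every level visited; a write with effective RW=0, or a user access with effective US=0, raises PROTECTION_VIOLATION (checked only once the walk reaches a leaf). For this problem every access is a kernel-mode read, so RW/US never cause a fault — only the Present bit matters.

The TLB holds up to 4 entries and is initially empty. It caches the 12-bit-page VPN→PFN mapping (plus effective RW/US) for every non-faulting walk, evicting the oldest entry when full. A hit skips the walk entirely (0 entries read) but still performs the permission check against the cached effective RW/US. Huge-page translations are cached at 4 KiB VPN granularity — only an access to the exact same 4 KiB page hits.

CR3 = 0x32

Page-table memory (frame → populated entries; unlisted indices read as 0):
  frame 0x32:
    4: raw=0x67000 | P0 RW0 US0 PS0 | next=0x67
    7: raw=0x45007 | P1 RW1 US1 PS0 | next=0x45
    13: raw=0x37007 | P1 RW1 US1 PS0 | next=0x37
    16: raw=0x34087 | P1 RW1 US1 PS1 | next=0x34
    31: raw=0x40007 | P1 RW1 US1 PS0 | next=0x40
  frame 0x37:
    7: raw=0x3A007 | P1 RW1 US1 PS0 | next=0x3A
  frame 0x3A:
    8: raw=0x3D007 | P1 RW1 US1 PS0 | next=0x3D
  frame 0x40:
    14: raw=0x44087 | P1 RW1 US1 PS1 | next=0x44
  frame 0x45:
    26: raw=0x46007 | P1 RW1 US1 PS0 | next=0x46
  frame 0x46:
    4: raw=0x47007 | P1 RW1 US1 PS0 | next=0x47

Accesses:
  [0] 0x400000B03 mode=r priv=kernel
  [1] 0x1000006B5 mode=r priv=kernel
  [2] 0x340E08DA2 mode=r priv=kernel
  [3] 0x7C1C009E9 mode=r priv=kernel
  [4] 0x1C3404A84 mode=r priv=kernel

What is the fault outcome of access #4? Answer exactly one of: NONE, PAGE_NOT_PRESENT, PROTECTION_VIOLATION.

Per-access translation:
#0 VA=0x400000B03 (r,kernel):
  L0 @0x32[16] → 0x34087  P=1,RW=1,US=1,PS=1
  ⇒ phys 0x34B03 (huge @L0)  [1 reads]
#1 VA=0x1000006B5 (r,kernel):
  L0 @0x32[4] → 0x67000  P=0,RW=0,US=0,PS=0
  ✗ PAGE_NOT_PRESENT  [1 reads]
#2 VA=0x340E08DA2 (r,kernel):
  L0 @0x32[13] → 0x37007  P=1,RW=1,US=1,PS=0
  L1 @0x37[7] → 0x3A007  P=1,RW=1,US=1,PS=0
  L2 @0x3A[8] → 0x3D007  P=1,RW=1,US=1,PS=0
  ⇒ phys 0x3DDA2  [3 reads]
#3 VA=0x7C1C009E9 (r,kernel):
  L0 @0x32[31] → 0x40007  P=1,RW=1,US=1,PS=0
  L1 @0x40[14] → 0x44087  P=1,RW=1,US=1,PS=1
  ⇒ phys 0x449E9 (huge @L1)  [2 reads]
#4 VA=0x1C3404A84 (r,kernel):
  L0 @0x32[7] → 0x45007  P=1,RW=1,US=1,PS=0
  L1 @0x45[26] → 0x46007  P=1,RW=1,US=1,PS=0
  L2 @0x46[4] → 0x47007  P=1,RW=1,US=1,PS=0
  ⇒ phys 0x47A84  [3 reads]

Access #4 fault: NONE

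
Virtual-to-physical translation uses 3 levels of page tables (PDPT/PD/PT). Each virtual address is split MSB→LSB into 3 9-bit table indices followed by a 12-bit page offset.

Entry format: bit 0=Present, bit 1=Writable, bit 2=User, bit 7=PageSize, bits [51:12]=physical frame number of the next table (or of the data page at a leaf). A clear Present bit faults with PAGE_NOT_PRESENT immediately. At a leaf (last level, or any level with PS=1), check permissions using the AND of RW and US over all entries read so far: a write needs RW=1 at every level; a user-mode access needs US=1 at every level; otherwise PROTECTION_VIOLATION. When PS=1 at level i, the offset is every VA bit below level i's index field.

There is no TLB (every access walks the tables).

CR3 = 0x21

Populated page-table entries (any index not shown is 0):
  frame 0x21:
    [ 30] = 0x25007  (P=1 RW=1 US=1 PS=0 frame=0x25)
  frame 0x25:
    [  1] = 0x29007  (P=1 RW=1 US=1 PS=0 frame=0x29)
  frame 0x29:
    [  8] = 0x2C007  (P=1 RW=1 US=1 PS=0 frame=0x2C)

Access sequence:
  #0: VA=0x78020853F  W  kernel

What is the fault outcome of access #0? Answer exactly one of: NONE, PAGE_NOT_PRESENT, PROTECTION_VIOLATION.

Per-access translation:
#0 VA=0x78020853F (w,kernel):
  [0] read 0x21 idx=30: raw=0x25007 flags P=1 W=1 U=1 S=0
  [1] read 0x25 idx=1: raw=0x29007 flags P=1 W=1 U=1 S=0
  [2] read 0x29 idx=8: raw=0x2C007 flags P=1 W=1 U=1 S=0
  → PA=0x2C53F  (3 entries read)

Access #0 fault: NONE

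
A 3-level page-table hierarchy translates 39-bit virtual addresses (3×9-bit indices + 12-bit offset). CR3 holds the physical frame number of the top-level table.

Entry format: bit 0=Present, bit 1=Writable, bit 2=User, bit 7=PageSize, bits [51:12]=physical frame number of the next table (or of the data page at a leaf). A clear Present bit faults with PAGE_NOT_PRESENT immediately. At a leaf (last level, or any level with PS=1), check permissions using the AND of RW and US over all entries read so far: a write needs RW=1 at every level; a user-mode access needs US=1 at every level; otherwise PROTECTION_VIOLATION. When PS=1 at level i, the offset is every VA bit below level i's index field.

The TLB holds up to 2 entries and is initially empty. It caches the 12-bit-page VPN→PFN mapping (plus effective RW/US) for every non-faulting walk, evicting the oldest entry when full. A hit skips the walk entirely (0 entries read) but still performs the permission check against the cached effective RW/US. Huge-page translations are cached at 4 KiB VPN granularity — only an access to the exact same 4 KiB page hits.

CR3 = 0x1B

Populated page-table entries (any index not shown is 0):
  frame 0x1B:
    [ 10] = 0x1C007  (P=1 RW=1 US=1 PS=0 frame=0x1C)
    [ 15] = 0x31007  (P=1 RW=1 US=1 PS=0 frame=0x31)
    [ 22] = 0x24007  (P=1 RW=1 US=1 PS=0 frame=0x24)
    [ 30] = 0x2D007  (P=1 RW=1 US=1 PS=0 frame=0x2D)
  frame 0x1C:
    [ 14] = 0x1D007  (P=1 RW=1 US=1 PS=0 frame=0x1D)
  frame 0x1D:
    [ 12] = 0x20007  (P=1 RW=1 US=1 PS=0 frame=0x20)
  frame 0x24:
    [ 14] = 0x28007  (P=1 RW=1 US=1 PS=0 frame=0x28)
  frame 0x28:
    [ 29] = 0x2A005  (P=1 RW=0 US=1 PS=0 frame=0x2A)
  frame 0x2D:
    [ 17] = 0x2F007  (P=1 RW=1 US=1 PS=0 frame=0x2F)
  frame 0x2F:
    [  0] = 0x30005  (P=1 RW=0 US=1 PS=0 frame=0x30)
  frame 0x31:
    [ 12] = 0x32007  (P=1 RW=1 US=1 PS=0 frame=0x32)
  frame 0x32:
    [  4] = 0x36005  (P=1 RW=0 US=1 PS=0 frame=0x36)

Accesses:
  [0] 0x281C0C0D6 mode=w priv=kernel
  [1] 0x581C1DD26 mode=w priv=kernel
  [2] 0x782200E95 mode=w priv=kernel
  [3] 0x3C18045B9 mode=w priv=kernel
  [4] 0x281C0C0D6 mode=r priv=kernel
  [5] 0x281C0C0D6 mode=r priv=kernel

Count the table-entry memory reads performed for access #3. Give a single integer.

Walk each access:
#0 VA=0x281C0C0D6 (w,kernel):
  lvl0: tbl 0x1B, slot 10 ⇒ 0x1C007 (P1/RW1/US1/PS0)
  lvl1: tbl 0x1C, slot 14 ⇒ 0x1D007 (P1/RW1/US1/PS0)
  lvl2: tbl 0x1D, slot 12 ⇒ 0x20007 (P1/RW1/US1/PS0)
  ✓ 0x200D6  — 3 lookups
#1 VA=0x581C1DD26 (w,kernel):
  lvl0: tbl 0x1B, slot 22 ⇒ 0x24007 (P1/RW1/US1/PS0)
  lvl1: tbl 0x24, slot 14 ⇒ 0x28007 (P1/RW1/US1/PS0)
  lvl2: tbl 0x28, slot 29 ⇒ 0x2A005 (P1/RW0/US1/PS0)
  ✗ PROTECTION_VIOLATION  [3 reads]
#2 VA=0x782200E95 (w,kernel):
  lvl0: tbl 0x1B, slot 30 ⇒ 0x2D007 (P1/RW1/US1/PS0)
  lvl1: tbl 0x2D, slot 17 ⇒ 0x2F007 (P1/RW1/US1/PS0)
  lvl2: tbl 0x2F, slot 0 ⇒ 0x30005 (P1/RW0/US1/PS0)
  ✗ PROTECTION_VIOLATION  [3 reads]
#3 VA=0x3C18045B9 (w,kernel):
  lvl0: tbl 0x1B, slot 15 ⇒ 0x31007 (P1/RW1/US1/PS0)
  lvl1: tbl 0x31, slot 12 ⇒ 0x32007 (P1/RW1/US1/PS0)
  lvl2: tbl 0x32, slot 4 ⇒ 0x36005 (P1/RW0/US1/PS0)
  ✗ PROTECTION_VIOLATION  [3 reads]
#4 VA=0x281C0C0D6 (r,kernel):
  TLB hit vpn=0x281C0C → PA=0x200D6
#5 VA=0x281C0C0D6 (r,kernel):
  TLB hit vpn=0x281C0C → PA=0x200D6

Entries read for #3: 3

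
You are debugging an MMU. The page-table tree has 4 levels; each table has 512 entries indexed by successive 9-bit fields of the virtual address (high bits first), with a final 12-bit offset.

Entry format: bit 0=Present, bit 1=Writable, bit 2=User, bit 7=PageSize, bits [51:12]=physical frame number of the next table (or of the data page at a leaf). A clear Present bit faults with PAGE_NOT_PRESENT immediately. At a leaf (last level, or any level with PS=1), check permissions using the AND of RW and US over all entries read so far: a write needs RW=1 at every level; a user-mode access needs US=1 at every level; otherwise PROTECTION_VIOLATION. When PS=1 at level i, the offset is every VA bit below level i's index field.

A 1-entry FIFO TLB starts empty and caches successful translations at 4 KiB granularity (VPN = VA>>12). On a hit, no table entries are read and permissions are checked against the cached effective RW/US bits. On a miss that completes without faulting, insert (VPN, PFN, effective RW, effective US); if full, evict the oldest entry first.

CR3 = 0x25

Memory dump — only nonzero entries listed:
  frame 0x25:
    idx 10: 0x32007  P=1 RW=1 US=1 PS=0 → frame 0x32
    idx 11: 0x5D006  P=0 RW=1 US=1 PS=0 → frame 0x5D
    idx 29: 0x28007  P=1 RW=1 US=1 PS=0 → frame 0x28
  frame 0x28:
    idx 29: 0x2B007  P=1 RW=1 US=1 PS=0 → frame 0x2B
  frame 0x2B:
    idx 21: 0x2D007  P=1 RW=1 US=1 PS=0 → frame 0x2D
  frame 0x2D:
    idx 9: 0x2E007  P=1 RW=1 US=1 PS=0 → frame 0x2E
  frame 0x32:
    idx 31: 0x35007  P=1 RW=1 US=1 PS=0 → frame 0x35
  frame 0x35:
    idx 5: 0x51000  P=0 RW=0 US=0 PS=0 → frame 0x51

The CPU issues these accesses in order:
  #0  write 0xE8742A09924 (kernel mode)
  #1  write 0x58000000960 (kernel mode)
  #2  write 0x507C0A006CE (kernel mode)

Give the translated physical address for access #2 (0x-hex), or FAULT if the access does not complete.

Per-access translation:
#0 VA=0xE8742A09924 (w,kernel):
  lvl0: tbl 0x25, slot 29 ⇒ 0x28007 (P1/RW1/US1/PS0)
  lvl1: tbl 0x28, slot 29 ⇒ 0x2B007 (P1/RW1/US1/PS0)
  lvl2: tbl 0x2B, slot 21 ⇒ 0x2D007 (P1/RW1/US1/PS0)
  lvl3: tbl 0x2D, slot 9 ⇒ 0x2E007 (P1/RW1/US1/PS0)
  → PA=0x2E924  (4 entries read)
#1 VA=0x58000000960 (w,kernel):
  lvl0: tbl 0x25, slot 11 ⇒ 0x5D006 (P0/RW1/US1/PS0)
  → PAGE_NOT_PRESENT  (1 entries read)
#2 VA=0x507C0A006CE (w,kernel):
  lvl0: tbl 0x25, slot 10 ⇒ 0x32007 (P1/RW1/US1/PS0)
  lvl1: tbl 0x32, slot 31 ⇒ 0x35007 (P1/RW1/US1/PS0)
  lvl2: tbl 0x35, slot 5 ⇒ 0x51000 (P0/RW0/US0/PS0)
  → PAGE_NOT_PRESENT  (3 entries read)

Access #2 PA: FAULT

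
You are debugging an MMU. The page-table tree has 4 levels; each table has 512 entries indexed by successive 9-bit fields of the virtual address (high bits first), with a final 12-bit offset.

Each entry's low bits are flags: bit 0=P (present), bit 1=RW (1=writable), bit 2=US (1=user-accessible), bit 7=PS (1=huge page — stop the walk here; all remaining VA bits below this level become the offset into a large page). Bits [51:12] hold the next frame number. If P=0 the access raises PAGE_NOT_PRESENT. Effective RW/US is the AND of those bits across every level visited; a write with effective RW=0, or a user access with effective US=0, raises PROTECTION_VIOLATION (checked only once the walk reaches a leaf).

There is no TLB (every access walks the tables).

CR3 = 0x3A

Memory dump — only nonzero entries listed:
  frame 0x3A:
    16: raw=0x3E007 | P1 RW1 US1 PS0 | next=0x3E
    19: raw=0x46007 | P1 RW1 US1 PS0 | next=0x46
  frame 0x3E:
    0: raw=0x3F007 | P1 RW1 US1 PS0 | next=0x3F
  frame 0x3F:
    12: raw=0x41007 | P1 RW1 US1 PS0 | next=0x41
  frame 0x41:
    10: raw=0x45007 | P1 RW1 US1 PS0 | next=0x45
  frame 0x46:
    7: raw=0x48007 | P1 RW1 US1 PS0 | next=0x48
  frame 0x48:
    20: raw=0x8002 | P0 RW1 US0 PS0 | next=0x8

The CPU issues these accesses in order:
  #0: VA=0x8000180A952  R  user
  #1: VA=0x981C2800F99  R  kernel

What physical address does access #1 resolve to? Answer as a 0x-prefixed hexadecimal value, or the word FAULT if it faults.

Per-access translation:
#0 VA=0x8000180A952 (r,user):
  lvl0: tbl 0x3A, slot 16 ⇒ 0x3E007 (P1/RW1/US1/PS0)
  lvl1: tbl 0x3E, slot 0 ⇒ 0x3F007 (P1/RW1/US1/PS0)
  lvl2: tbl 0x3F, slot 12 ⇒ 0x41007 (P1/RW1/US1/PS0)
  lvl3: tbl 0x41, slot 10 ⇒ 0x45007 (P1/RW1/US1/PS0)
  → PA=0x45952  (4 entries read)
#1 VA=0x981C2800F99 (r,kernel):
  lvl0: tbl 0x3A, slot 19 ⇒ 0x46007 (P1/RW1/US1/PS0)
  lvl1: tbl 0x46, slot 7 ⇒ 0x48007 (P1/RW1/US1/PS0)
  lvl2: tbl 0x48, slot 20 ⇒ 0x8002 (P0/RW1/US0/PS0)
  → PAGE_NOT_PRESENT  (3 entries read)

Access #1 PA: FAULT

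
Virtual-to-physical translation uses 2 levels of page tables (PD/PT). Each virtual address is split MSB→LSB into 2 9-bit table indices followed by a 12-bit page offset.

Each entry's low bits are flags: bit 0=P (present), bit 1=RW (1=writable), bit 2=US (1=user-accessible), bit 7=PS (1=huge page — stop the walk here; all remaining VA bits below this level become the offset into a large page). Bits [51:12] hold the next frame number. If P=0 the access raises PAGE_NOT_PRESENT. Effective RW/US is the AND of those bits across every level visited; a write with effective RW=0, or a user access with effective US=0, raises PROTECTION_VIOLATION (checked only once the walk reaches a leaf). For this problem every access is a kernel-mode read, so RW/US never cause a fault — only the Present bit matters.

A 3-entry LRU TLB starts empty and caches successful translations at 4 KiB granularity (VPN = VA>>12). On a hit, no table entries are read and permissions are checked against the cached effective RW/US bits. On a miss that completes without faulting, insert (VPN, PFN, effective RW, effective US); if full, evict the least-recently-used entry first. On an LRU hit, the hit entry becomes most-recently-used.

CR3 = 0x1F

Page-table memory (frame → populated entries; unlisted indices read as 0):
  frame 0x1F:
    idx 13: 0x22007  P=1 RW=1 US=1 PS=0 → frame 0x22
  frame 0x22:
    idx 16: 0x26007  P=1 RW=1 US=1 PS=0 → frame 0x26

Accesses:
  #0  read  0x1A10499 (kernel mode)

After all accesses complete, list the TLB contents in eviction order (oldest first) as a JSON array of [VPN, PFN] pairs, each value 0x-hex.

Walk each access:
#0 VA=0x1A10499 (r,kernel):
  lvl0: tbl 0x1F, slot 13 ⇒ 0x22007 (P1/RW1/US1/PS0)
  lvl1: tbl 0x22, slot 16 ⇒ 0x26007 (P1/RW1/US1/PS0)
  ⇒ phys 0x26499  [2 reads]

TLB: [["0x1A10", "0x26"]]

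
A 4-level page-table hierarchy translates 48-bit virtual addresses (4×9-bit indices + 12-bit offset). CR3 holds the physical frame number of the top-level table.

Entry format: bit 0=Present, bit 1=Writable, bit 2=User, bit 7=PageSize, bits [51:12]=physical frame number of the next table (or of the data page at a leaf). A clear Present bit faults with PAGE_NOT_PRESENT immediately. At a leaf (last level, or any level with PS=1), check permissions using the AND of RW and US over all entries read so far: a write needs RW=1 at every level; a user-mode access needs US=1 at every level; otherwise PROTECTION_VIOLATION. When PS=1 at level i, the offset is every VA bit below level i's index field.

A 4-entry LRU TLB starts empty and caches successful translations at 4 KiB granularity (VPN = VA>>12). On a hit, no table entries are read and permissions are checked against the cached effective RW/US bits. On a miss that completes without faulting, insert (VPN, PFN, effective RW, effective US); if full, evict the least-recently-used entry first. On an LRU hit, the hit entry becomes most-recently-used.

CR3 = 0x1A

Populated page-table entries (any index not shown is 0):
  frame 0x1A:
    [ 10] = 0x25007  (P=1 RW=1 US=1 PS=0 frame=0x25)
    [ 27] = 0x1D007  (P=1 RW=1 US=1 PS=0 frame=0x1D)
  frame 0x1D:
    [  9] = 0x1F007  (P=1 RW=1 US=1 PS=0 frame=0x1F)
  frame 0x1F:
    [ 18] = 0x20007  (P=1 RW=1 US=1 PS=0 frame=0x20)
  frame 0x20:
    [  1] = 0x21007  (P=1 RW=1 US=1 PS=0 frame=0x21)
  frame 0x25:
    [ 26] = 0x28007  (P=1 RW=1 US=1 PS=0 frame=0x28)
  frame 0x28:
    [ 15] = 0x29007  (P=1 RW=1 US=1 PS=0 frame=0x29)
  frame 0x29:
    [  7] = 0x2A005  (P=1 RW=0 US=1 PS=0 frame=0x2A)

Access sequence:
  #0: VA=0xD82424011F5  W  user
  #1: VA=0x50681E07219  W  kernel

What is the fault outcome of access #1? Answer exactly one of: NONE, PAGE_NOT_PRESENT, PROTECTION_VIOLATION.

Walk each access:
#0 VA=0xD82424011F5 (w,user):
  [0] read 0x1A idx=27: raw=0x1D007 flags P=1 W=1 U=1 S=0
  [1] read 0x1D idx=9: raw=0x1F007 flags P=1 W=1 U=1 S=0
  [2] read 0x1F idx=18: raw=0x20007 flags P=1 W=1 U=1 S=0
  [3] read 0x20 idx=1: raw=0x21007 flags P=1 W=1 U=1 S=0
  → PA=0x211F5  (4 entries read)
#1 VA=0x50681E07219 (w,kernel):
  [0] read 0x1A idx=10: raw=0x25007 flags P=1 W=1 U=1 S=0
  [1] read 0x25 idx=26: raw=0x28007 flags P=1 W=1 U=1 S=0
  [2] read 0x28 idx=15: raw=0x29007 flags P=1 W=1 U=1 S=0
  [3] read 0x29 idx=7: raw=0x2A005 flags P=1 W=0 U=1 S=0
  ✗ PROTECTION_VIOLATION  [4 reads]

Access #1 fault: PROTECTION_VIOLATION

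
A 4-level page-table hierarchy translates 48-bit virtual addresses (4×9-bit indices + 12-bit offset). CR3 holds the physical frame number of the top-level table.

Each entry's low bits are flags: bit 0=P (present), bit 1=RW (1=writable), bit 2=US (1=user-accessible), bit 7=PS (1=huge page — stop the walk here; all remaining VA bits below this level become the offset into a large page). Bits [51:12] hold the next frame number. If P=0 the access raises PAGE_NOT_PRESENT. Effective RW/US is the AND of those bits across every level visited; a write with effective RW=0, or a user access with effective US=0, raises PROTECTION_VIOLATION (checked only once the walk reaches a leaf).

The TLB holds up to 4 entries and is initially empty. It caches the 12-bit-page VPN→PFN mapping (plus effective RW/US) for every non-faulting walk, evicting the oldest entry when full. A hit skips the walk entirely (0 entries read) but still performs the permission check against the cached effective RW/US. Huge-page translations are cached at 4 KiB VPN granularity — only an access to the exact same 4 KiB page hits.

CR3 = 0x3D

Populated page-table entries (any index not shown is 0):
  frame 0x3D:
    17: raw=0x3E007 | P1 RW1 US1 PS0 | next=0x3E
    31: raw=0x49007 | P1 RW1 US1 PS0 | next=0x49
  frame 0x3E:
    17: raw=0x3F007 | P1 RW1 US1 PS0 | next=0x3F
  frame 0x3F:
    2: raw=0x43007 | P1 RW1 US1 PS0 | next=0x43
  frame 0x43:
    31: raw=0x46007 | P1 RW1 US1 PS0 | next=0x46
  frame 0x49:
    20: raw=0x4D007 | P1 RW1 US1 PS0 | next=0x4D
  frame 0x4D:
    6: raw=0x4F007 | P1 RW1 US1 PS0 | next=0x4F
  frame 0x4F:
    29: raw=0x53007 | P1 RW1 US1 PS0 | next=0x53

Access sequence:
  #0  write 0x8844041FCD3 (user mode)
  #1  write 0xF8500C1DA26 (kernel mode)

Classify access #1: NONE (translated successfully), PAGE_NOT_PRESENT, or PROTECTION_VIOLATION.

Per-access translation:
#0 VA=0x8844041FCD3 (w,user):
  [0] read 0x3D idx=17: raw=0x3E007 flags P=1 W=1 U=1 S=0
  [1] read 0x3E idx=17: raw=0x3F007 flags P=1 W=1 U=1 S=0
  [2] read 0x3F idx=2: raw=0x43007 flags P=1 W=1 U=1 S=0
  [3] read 0x43 idx=31: raw=0x46007 flags P=1 W=1 U=1 S=0
  ⇒ phys 0x46CD3  [4 reads]
#1 VA=0xF8500C1DA26 (w,kernel):
  [0] read 0x3D idx=31: raw=0x49007 flags P=1 W=1 U=1 S=0
  [1] read 0x49 idx=20: raw=0x4D007 flags P=1 W=1 U=1 S=0
  [2] read 0x4D idx=6: raw=0x4F007 flags P=1 W=1 U=1 S=0
  [3] read 0x4F idx=29: raw=0x53007 flags P=1 W=1 U=1 S=0
  ⇒ phys 0x53A26  [4 reads]

Access #1 fault: NONE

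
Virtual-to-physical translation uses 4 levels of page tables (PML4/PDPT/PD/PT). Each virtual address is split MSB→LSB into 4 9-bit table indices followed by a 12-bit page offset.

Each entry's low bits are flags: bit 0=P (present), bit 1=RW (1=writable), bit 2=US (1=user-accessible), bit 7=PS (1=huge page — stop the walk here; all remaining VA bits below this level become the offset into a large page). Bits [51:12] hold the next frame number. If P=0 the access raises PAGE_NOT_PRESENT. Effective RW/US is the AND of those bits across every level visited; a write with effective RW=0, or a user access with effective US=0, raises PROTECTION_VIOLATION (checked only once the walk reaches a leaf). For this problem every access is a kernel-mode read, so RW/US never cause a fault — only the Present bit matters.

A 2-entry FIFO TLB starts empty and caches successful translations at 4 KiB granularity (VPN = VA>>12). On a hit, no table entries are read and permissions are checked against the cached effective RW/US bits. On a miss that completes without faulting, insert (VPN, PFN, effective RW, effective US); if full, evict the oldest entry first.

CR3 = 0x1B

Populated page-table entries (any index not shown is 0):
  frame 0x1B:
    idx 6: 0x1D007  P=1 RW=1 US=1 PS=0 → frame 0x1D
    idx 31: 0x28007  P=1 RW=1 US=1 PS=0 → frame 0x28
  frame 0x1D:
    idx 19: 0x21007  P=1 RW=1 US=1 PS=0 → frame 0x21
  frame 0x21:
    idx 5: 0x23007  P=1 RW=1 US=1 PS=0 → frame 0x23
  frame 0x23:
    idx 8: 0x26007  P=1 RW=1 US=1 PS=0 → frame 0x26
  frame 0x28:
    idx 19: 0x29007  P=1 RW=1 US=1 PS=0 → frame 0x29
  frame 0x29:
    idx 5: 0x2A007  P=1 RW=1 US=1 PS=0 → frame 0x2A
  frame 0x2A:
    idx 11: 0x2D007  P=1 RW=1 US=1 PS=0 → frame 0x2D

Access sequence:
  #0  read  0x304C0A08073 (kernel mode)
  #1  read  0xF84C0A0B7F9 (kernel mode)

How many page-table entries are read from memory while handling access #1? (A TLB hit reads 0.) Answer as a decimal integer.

Per-access translation:
#0 VA=0x304C0A08073 (r,kernel):
  L0: frame=0x1B idx=6 entry=0x1D007 [P=1 RW=1 US=1 PS=0]
  L1: frame=0x1D idx=19 entry=0x21007 [P=1 RW=1 US=1 PS=0]
  L2: frame=0x21 idx=5 entry=0x23007 [P=1 RW=1 US=1 PS=0]
  L3: frame=0x23 idx=8 entry=0x26007 [P=1 RW=1 US=1 PS=0]
  → PA=0x26073  (4 entries read)
#1 VA=0xF84C0A0B7F9 (r,kernel):
  L0: frame=0x1B idx=31 entry=0x28007 [P=1 RW=1 US=1 PS=0]
  L1: frame=0x28 idx=19 entry=0x29007 [P=1 RW=1 US=1 PS=0]
  L2: frame=0x29 idx=5 entry=0x2A007 [P=1 RW=1 US=1 PS=0]
  L3: frame=0x2A idx=11 entry=0x2D007 [P=1 RW=1 US=1 PS=0]
  → PA=0x2D7F9  (4 entries read)

Entries read for #1: 4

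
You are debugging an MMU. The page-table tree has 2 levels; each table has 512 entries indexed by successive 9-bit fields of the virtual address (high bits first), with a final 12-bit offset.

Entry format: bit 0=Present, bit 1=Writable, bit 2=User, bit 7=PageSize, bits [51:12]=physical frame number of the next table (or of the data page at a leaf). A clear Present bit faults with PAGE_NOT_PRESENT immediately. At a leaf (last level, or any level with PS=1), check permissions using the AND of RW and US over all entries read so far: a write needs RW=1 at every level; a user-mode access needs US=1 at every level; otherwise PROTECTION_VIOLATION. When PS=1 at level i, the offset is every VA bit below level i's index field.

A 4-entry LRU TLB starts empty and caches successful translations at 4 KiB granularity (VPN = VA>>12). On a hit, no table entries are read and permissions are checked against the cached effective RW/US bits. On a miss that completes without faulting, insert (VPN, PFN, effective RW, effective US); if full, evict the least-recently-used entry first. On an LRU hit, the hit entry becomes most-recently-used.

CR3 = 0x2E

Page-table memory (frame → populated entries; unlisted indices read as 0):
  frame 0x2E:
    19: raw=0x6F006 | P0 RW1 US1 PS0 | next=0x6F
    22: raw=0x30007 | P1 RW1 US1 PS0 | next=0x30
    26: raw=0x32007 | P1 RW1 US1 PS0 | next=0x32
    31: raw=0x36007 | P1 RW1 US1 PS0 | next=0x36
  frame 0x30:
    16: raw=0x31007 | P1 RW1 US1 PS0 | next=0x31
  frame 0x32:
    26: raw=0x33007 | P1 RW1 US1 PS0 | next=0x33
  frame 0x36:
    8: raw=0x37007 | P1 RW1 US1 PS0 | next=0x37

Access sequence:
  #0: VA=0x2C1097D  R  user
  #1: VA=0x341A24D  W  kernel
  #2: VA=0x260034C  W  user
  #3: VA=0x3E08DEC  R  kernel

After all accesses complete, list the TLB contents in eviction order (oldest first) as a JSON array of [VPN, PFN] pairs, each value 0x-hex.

Trace:
#0 VA=0x2C1097D (r,user):
  L0 @0x2E[22] → 0x30007  P=1,RW=1,US=1,PS=0
  L1 @0x30[16] → 0x31007  P=1,RW=1,US=1,PS=0
  ⇒ phys 0x3197D  [2 reads]
#1 VA=0x341A24D (w,kernel):
  L0 @0x2E[26] → 0x32007  P=1,RW=1,US=1,PS=0
  L1 @0x32[26] → 0x33007  P=1,RW=1,US=1,PS=0
  ⇒ phys 0x3324D  [2 reads]
#2 VA=0x260034C (w,user):
  L0 @0x2E[19] → 0x6F006  P=0,RW=1,US=1,PS=0
  ⇒ fault: PAGE_NOT_PRESENT  — 1 lookups
#3 VA=0x3E08DEC (r,kernel):
  L0 @0x2E[31] → 0x36007  P=1,RW=1,US=1,PS=0
  L1 @0x36[8] → 0x37007  P=1,RW=1,US=1,PS=0
  ⇒ phys 0x37DEC  [2 reads]

TLB: [["0x2C10", "0x31"], ["0x341A", "0x33"], ["0x3E08", "0x37"]]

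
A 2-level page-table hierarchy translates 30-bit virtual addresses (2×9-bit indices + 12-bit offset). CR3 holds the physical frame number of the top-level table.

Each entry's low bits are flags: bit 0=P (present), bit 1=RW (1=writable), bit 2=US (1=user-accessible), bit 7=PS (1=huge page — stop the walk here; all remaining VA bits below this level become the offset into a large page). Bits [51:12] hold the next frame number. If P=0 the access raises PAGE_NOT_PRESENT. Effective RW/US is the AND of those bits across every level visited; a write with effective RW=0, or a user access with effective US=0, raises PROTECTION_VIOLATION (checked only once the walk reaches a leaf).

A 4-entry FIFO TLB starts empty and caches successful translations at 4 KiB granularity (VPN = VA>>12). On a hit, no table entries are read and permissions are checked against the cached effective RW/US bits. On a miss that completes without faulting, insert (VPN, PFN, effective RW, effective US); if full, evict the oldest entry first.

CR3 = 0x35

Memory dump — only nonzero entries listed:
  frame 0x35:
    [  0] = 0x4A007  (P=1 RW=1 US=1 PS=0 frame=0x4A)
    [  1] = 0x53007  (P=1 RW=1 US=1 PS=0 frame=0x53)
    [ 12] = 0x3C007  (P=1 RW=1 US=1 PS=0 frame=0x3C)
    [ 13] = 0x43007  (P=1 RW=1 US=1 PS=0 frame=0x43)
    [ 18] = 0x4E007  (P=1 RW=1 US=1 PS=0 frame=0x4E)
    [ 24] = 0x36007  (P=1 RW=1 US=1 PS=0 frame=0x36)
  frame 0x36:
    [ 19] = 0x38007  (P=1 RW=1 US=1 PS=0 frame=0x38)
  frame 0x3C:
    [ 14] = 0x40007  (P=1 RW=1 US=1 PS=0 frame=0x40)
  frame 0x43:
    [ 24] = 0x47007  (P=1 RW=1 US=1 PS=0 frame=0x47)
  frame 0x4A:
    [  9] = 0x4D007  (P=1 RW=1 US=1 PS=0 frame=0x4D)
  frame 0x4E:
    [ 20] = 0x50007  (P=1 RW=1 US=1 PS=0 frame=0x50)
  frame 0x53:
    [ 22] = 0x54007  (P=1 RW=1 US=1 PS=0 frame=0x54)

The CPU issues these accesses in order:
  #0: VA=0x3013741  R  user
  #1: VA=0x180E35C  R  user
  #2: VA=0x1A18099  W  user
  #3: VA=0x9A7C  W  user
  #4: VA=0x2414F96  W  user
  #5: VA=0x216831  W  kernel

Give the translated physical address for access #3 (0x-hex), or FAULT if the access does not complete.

Walk each access:
#0 VA=0x3013741 (r,user):
  L0 @0x35[24] → 0x36007  P=1,RW=1,US=1,PS=0
  L1 @0x36[19] → 0x38007  P=1,RW=1,US=1,PS=0
  ⇒ phys 0x38741  [2 reads]
#1 VA=0x180E35C (r,user):
  L0 @0x35[12] → 0x3C007  P=1,RW=1,US=1,PS=0
  L1 @0x3C[14] → 0x40007  P=1,RW=1,US=1,PS=0
  ⇒ phys 0x4035C  [2 reads]
#2 VA=0x1A18099 (w,user):
  L0 @0x35[13] → 0x43007  P=1,RW=1,US=1,PS=0
  L1 @0x43[24] → 0x47007  P=1,RW=1,US=1,PS=0
  ⇒ phys 0x47099  [2 reads]
#3 VA=0x9A7C (w,user):
  L0 @0x35[0] → 0x4A007  P=1,RW=1,US=1,PS=0
  L1 @0x4A[9] → 0x4D007  P=1,RW=1,US=1,PS=0
  ⇒ phys 0x4DA7C  [2 reads]
#4 VA=0x2414F96 (w,user):
  L0 @0x35[18] → 0x4E007  P=1,RW=1,US=1,PS=0
  L1 @0x4E[20] → 0x50007  P=1,RW=1,US=1,PS=0
  ⇒ phys 0x50F96  [2 reads]
#5 VA=0x216831 (w,kernel):
  L0 @0x35[1] → 0x53007  P=1,RW=1,US=1,PS=0
  L1 @0x53[22] → 0x54007  P=1,RW=1,US=1,PS=0
  ⇒ phys 0x54831  [2 reads]

Access #3 PA: 0x4DA7C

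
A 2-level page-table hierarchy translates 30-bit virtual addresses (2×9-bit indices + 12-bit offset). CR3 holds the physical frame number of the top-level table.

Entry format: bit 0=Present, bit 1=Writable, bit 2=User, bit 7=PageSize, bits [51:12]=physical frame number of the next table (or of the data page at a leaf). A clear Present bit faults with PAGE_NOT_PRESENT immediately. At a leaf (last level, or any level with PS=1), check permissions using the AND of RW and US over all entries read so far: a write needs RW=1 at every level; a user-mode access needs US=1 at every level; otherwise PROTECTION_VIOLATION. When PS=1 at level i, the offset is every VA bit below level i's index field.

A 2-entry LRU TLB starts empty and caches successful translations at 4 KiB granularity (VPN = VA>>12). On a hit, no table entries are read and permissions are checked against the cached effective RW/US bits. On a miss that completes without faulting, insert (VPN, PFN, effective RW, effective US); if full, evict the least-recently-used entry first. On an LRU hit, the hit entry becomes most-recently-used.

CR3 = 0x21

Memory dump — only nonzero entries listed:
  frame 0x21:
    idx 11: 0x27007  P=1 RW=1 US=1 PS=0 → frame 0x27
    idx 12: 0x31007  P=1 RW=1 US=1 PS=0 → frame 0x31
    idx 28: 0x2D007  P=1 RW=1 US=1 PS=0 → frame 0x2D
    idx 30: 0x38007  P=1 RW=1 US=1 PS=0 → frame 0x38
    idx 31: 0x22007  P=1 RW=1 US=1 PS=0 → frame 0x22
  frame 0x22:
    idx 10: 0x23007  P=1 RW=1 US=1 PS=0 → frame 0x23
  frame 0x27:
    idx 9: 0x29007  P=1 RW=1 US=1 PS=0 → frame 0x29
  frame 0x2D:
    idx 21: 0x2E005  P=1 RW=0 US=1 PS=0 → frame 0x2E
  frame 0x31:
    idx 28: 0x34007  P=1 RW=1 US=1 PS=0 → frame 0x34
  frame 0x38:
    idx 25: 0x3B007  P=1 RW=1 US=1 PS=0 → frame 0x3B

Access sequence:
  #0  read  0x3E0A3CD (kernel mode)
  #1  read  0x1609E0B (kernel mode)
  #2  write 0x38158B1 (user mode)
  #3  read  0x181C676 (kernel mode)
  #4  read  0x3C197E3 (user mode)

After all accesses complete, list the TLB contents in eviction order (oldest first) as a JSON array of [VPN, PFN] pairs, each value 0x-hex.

Trace:
#0 VA=0x3E0A3CD (r,kernel):
  lvl0: tbl 0x21, slot 31 ⇒ 0x22007 (P1/RW1/US1/PS0)
  lvl1: tbl 0x22, slot 10 ⇒ 0x23007 (P1/RW1/US1/PS0)
  → PA=0x233CD  (2 entries read)
#1 VA=0x1609E0B (r,kernel):
  lvl0: tbl 0x21, slot 11 ⇒ 0x27007 (P1/RW1/US1/PS0)
  lvl1: tbl 0x27, slot 9 ⇒ 0x29007 (P1/RW1/US1/PS0)
  → PA=0x29E0B  (2 entries read)
#2 VA=0x38158B1 (w,user):
  lvl0: tbl 0x21, slot 28 ⇒ 0x2D007 (P1/RW1/US1/PS0)
  lvl1: tbl 0x2D, slot 21 ⇒ 0x2E005 (P1/RW0/US1/PS0)
  ⇒ fault: PROTECTION_VIOLATION  — 2 lookups
#3 VA=0x181C676 (r,kernel):
  lvl0: tbl 0x21, slot 12 ⇒ 0x31007 (P1/RW1/US1/PS0)
  lvl1: tbl 0x31, slot 28 ⇒ 0x34007 (P1/RW1/US1/PS0)
  → PA=0x34676  (2 entries read)
#4 VA=0x3C197E3 (r,user):
  lvl0: tbl 0x21, slot 30 ⇒ 0x38007 (P1/RW1/US1/PS0)
  lvl1: tbl 0x38, slot 25 ⇒ 0x3B007 (P1/RW1/US1/PS0)
  → PA=0x3B7E3  (2 entries read)

TLB: [["0x181C", "0x34"], ["0x3C19", "0x3B"]]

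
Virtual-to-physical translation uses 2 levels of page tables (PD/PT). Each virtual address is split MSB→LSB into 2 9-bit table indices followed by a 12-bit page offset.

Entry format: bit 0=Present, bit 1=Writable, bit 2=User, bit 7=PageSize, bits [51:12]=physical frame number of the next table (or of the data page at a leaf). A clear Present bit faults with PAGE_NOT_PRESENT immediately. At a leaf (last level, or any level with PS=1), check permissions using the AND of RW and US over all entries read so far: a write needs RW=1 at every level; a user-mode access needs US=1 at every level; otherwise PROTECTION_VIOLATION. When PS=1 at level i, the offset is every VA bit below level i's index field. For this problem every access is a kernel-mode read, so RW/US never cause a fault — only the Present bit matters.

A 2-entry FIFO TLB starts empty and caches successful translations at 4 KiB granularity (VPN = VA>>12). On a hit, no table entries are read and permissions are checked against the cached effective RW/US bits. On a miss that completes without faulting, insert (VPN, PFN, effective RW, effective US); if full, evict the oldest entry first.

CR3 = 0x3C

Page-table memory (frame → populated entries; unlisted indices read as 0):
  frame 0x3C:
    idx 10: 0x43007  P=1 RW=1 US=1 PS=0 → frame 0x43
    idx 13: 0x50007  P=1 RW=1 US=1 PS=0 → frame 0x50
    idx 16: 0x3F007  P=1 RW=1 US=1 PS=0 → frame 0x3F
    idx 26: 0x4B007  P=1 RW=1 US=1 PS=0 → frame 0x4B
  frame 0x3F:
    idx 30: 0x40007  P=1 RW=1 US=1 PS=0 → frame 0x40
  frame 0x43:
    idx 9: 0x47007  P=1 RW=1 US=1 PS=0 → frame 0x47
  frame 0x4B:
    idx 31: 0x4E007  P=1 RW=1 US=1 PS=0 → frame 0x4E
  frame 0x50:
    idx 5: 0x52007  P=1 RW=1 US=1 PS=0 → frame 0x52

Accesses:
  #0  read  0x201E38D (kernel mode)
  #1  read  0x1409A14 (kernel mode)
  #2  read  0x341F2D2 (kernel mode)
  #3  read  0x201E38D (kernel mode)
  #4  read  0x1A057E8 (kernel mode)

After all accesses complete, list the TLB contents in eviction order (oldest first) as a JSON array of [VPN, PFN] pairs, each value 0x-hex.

Walk each access:
#0 VA=0x201E38D (r,kernel):
  [0] read 0x3C idx=16: raw=0x3F007 flags P=1 W=1 U=1 S=0
  [1] read 0x3F idx=30: raw=0x40007 flags P=1 W=1 U=1 S=0
  ⇒ phys 0x4038D  [2 reads]
#1 VA=0x1409A14 (r,kernel):
  [0] read 0x3C idx=10: raw=0x43007 flags P=1 W=1 U=1 S=0
  [1] read 0x43 idx=9: raw=0x47007 flags P=1 W=1 U=1 S=0
  ⇒ phys 0x47A14  [2 reads]
#2 VA=0x341F2D2 (r,kernel):
  [0] read 0x3C idx=26: raw=0x4B007 flags P=1 W=1 U=1 S=0
  [1] read 0x4B idx=31: raw=0x4E007 flags P=1 W=1 U=1 S=0
  ⇒ phys 0x4E2D2  [2 reads]
#3 VA=0x201E38D (r,kernel):
  [0] read 0x3C idx=16: raw=0x3F007 flags P=1 W=1 U=1 S=0
  [1] read 0x3F idx=30: raw=0x40007 flags P=1 W=1 U=1 S=0
  ⇒ phys 0x4038D  [2 reads]
#4 VA=0x1A057E8 (r,kernel):
  [0] read 0x3C idx=13: raw=0x50007 flags P=1 W=1 U=1 S=0
  [1] read 0x50 idx=5: raw=0x52007 flags P=1 W=1 U=1 S=0
  ⇒ phys 0x527E8  [2 reads]

TLB: [["0x201E", "0x40"], ["0x1A05", "0x52"]]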